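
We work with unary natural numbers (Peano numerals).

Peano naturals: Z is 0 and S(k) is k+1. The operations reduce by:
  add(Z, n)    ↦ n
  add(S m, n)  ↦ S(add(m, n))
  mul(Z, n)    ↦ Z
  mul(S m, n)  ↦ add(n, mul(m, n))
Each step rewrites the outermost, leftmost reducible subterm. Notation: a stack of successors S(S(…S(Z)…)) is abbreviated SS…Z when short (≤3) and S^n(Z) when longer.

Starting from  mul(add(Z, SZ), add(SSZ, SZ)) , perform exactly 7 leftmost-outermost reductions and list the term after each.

  start: mul(add(Z, SZ), add(SSZ, SZ))
  step 1: mul(SZ, add(SSZ, SZ))
  step 2: add(add(SSZ, SZ), mul(Z, add(SSZ, SZ)))
  step 3: add(S(add(SZ, SZ)), mul(Z, add(SSZ, SZ)))
  step 4: S(add(add(SZ, SZ), mul(Z, add(SSZ, SZ))))
  step 5: S(add(S(add(Z, SZ)), mul(Z, add(SSZ, SZ))))
  step 6: S(S(add(add(Z, SZ), mul(Z, add(SSZ, SZ)))))
  step 7: S(S(add(SZ, mul(Z, add(SSZ, SZ)))))

Answer: after 7 steps: S(S(add(SZ, mul(Z, add(SSZ, SZ)))))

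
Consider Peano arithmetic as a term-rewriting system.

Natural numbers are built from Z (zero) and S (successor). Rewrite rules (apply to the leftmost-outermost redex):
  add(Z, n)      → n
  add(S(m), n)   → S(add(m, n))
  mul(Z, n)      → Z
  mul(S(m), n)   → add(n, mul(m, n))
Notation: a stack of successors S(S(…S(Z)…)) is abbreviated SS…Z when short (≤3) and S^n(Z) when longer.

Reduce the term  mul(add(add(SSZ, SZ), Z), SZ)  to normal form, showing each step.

  start: mul(add(add(SSZ, SZ), Z), SZ)
  →1  mul(add(S(add(SZ, SZ)), Z), SZ)
  →2  mul(S(add(add(SZ, SZ), Z)), SZ)
  →3  add(SZ, mul(add(add(SZ, SZ), Z), SZ))
  →4  S(add(Z, mul(add(add(SZ, SZ), Z), SZ)))
  →5  S(mul(add(add(SZ, SZ), Z), SZ))
  →6  S(mul(add(S(add(Z, SZ)), Z), SZ))
  →7  S(mul(S(add(add(Z, SZ), Z)), SZ))
  →8  S(add(SZ, mul(add(add(Z, SZ), Z), SZ)))
  →9  S(S(add(Z, mul(add(add(Z, SZ), Z), SZ))))
  →10  S(S(mul(add(add(Z, SZ), Z), SZ)))
  →11  S(S(mul(add(SZ, Z), SZ)))
  →12  S(S(mul(S(add(Z, Z)), SZ)))
  →13  S(S(add(SZ, mul(add(Z, Z), SZ))))
  →14  S(S(S(add(Z, mul(add(Z, Z), SZ)))))
  →15  S(S(S(mul(add(Z, Z), SZ))))
  →16  S(S(S(mul(Z, SZ))))
  →17  SSSZ

Answer: normal form = SSSZ  (in 17 steps)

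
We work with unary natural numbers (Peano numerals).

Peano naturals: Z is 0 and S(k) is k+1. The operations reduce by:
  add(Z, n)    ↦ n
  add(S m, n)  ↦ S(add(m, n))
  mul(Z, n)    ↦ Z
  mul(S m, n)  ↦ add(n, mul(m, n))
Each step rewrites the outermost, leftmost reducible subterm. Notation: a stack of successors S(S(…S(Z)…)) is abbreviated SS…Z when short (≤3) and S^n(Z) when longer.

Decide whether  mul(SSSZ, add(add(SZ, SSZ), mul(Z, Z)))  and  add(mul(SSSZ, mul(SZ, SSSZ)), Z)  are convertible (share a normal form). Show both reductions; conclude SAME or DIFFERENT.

Term A:
  start: mul(SSSZ, add(add(SZ, SSZ), mul(Z, Z)))
  step 1: add(add(add(SZ, SSZ), mul(Z, Z)), mul(SSZ, add(add(SZ, SSZ), mul(Z, Z))))
  step 2: add(add(S(add(Z, SSZ)), mul(Z, Z)), mul(SSZ, add(add(SZ, SSZ), mul(Z, Z))))
  step 3: add(S(add(add(Z, SSZ), mul(Z, Z))), mul(SSZ, add(add(SZ, SSZ), mul(Z, Z))))
  step 4: S(add(add(add(Z, SSZ), mul(Z, Z)), mul(SSZ, add(add(SZ, SSZ), mul(Z, Z)))))
  step 5: S(add(add(SSZ, mul(Z, Z)), mul(SSZ, add(add(SZ, SSZ), mul(Z, Z)))))
  step 6: S(add(S(add(SZ, mul(Z, Z))), mul(SSZ, add(add(SZ, SSZ), mul(Z, Z)))))
  step 7: S(S(add(add(SZ, mul(Z, Z)), mul(SSZ, add(add(SZ, SSZ), mul(Z, Z))))))
  step 8: S(S(add(S(add(Z, mul(Z, Z))), mul(SSZ, add(add(SZ, SSZ), mul(Z, Z))))))
  step 9: S(S(S(add(add(Z, mul(Z, Z)), mul(SSZ, add(add(SZ, SSZ), mul(Z, Z)))))))
  step 10: S(S(S(add(mul(Z, Z), mul(SSZ, add(add(SZ, SSZ), mul(Z, Z)))))))
  step 11: S(S(S(add(Z, mul(SSZ, add(add(SZ, SSZ), mul(Z, Z)))))))
  step 12: S(S(S(mul(SSZ, add(add(SZ, SSZ), mul(Z, Z))))))
  step 13: S(S(S(add(add(add(SZ, SSZ), mul(Z, Z)), mul(SZ, add(add(SZ, SSZ), mul(Z, Z)))))))
  step 14: S(S(S(add(add(S(add(Z, SSZ)), mul(Z, Z)), mul(SZ, add(add(SZ, SSZ), mul(Z, Z)))))))
  step 15: S(S(S(add(S(add(add(Z, SSZ), mul(Z, Z))), mul(SZ, add(add(SZ, SSZ), mul(Z, Z)))))))
  step 16: S(S(S(S(add(add(add(Z, SSZ), mul(Z, Z)), mul(SZ, add(add(SZ, SSZ), mul(Z, Z))))))))
  step 17: S(S(S(S(add(add(SSZ, mul(Z, Z)), mul(SZ, add(add(SZ, SSZ), mul(Z, Z))))))))
  step 18: S(S(S(S(add(S(add(SZ, mul(Z, Z))), mul(SZ, add(add(SZ, SSZ), mul(Z, Z))))))))
  step 19: S(S(S(S(S(add(add(SZ, mul(Z, Z)), mul(SZ, add(add(SZ, SSZ), mul(Z, Z)))))))))
  step 20: S(S(S(S(S(add(S(add(Z, mul(Z, Z))), mul(SZ, add(add(SZ, SSZ), mul(Z, Z)))))))))
  step 21: S(S(S(S(S(S(add(add(Z, mul(Z, Z)), mul(SZ, add(add(SZ, SSZ), mul(Z, Z))))))))))
  step 22: S(S(S(S(S(S(add(mul(Z, Z), mul(SZ, add(add(SZ, SSZ), mul(Z, Z))))))))))
  step 23: S(S(S(S(S(S(add(Z, mul(SZ, add(add(SZ, SSZ), mul(Z, Z))))))))))
  step 24: S(S(S(S(S(S(mul(SZ, add(add(SZ, SSZ), mul(Z, Z)))))))))
  step 25: S(S(S(S(S(S(add(add(add(SZ, SSZ), mul(Z, Z)), mul(Z, add(add(SZ, SSZ), mul(Z, Z))))))))))
  step 26: S(S(S(S(S(S(add(add(S(add(Z, SSZ)), mul(Z, Z)), mul(Z, add(add(SZ, SSZ), mul(Z, Z))))))))))
  step 27: S(S(S(S(S(S(add(S(add(add(Z, SSZ), mul(Z, Z))), mul(Z, add(add(SZ, SSZ), mul(Z, Z))))))))))
  step 28: S(S(S(S(S(S(S(add(add(add(Z, SSZ), mul(Z, Z)), mul(Z, add(add(SZ, SSZ), mul(Z, Z)))))))))))
  step 29: S(S(S(S(S(S(S(add(add(SSZ, mul(Z, Z)), mul(Z, add(add(SZ, SSZ), mul(Z, Z)))))))))))
  step 30: S(S(S(S(S(S(S(add(S(add(SZ, mul(Z, Z))), mul(Z, add(add(SZ, SSZ), mul(Z, Z)))))))))))
  step 31: S(S(S(S(S(S(S(S(add(add(SZ, mul(Z, Z)), mul(Z, add(add(SZ, SSZ), mul(Z, Z))))))))))))
  step 32: S(S(S(S(S(S(S(S(add(S(add(Z, mul(Z, Z))), mul(Z, add(add(SZ, SSZ), mul(Z, Z))))))))))))
  step 33: S(S(S(S(S(S(S(S(S(add(add(Z, mul(Z, Z)), mul(Z, add(add(SZ, SSZ), mul(Z, Z)))))))))))))
  step 34: S(S(S(S(S(S(S(S(S(add(mul(Z, Z), mul(Z, add(add(SZ, SSZ), mul(Z, Z)))))))))))))
  step 35: S(S(S(S(S(S(S(S(S(add(Z, mul(Z, add(add(SZ, SSZ), mul(Z, Z)))))))))))))
  step 36: S(S(S(S(S(S(S(S(S(mul(Z, add(add(SZ, SSZ), mul(Z, Z))))))))))))
  step 37: S^9(Z)

Term B:
  start: add(mul(SSSZ, mul(SZ, SSSZ)), Z)
  step 1: add(add(mul(SZ, SSSZ), mul(SSZ, mul(SZ, SSSZ))), Z)
  step 2: add(add(add(SSSZ, mul(Z, SSSZ)), mul(SSZ, mul(SZ, SSSZ))), Z)
  step 3: add(add(S(add(SSZ, mul(Z, SSSZ))), mul(SSZ, mul(SZ, SSSZ))), Z)
  step 4: add(S(add(add(SSZ, mul(Z, SSSZ)), mul(SSZ, mul(SZ, SSSZ)))), Z)
  step 5: S(add(add(add(SSZ, mul(Z, SSSZ)), mul(SSZ, mul(SZ, SSSZ))), Z))
  step 6: S(add(add(S(add(SZ, mul(Z, SSSZ))), mul(SSZ, mul(SZ, SSSZ))), Z))
  step 7: S(add(S(add(add(SZ, mul(Z, SSSZ)), mul(SSZ, mul(SZ, SSSZ)))), Z))
  step 8: S(S(add(add(add(SZ, mul(Z, SSSZ)), mul(SSZ, mul(SZ, SSSZ))), Z)))
  step 9: S(S(add(add(S(add(Z, mul(Z, SSSZ))), mul(SSZ, mul(SZ, SSSZ))), Z)))
  step 10: S(S(add(S(add(add(Z, mul(Z, SSSZ)), mul(SSZ, mul(SZ, SSSZ)))), Z)))
  step 11: S(S(S(add(add(add(Z, mul(Z, SSSZ)), mul(SSZ, mul(SZ, SSSZ))), Z))))
  step 12: S(S(S(add(add(mul(Z, SSSZ), mul(SSZ, mul(SZ, SSSZ))), Z))))
  step 13: S(S(S(add(add(Z, mul(SSZ, mul(SZ, SSSZ))), Z))))
  step 14: S(S(S(add(mul(SSZ, mul(SZ, SSSZ)), Z))))
  step 15: S(S(S(add(add(mul(SZ, SSSZ), mul(SZ, mul(SZ, SSSZ))), Z))))
  step 16: S(S(S(add(add(add(SSSZ, mul(Z, SSSZ)), mul(SZ, mul(SZ, SSSZ))), Z))))
  step 17: S(S(S(add(add(S(add(SSZ, mul(Z, SSSZ))), mul(SZ, mul(SZ, SSSZ))), Z))))
  step 18: S(S(S(add(S(add(add(SSZ, mul(Z, SSSZ)), mul(SZ, mul(SZ, SSSZ)))), Z))))
  step 19: S(S(S(S(add(add(add(SSZ, mul(Z, SSSZ)), mul(SZ, mul(SZ, SSSZ))), Z)))))
  step 20: S(S(S(S(add(add(S(add(SZ, mul(Z, SSSZ))), mul(SZ, mul(SZ, SSSZ))), Z)))))
  step 21: S(S(S(S(add(S(add(add(SZ, mul(Z, SSSZ)), mul(SZ, mul(SZ, SSSZ)))), Z)))))
  step 22: S(S(S(S(S(add(add(add(SZ, mul(Z, SSSZ)), mul(SZ, mul(SZ, SSSZ))), Z))))))
  step 23: S(S(S(S(S(add(add(S(add(Z, mul(Z, SSSZ))), mul(SZ, mul(SZ, SSSZ))), Z))))))
  step 24: S(S(S(S(S(add(S(add(add(Z, mul(Z, SSSZ)), mul(SZ, mul(SZ, SSSZ)))), Z))))))
  step 25: S(S(S(S(S(S(add(add(add(Z, mul(Z, SSSZ)), mul(SZ, mul(SZ, SSSZ))), Z)))))))
  step 26: S(S(S(S(S(S(add(add(mul(Z, SSSZ), mul(SZ, mul(SZ, SSSZ))), Z)))))))
  step 27: S(S(S(S(S(S(add(add(Z, mul(SZ, mul(SZ, SSSZ))), Z)))))))
  step 28: S(S(S(S(S(S(add(mul(SZ, mul(SZ, SSSZ)), Z)))))))
  step 29: S(S(S(S(S(S(add(add(mul(SZ, SSSZ), mul(Z, mul(SZ, SSSZ))), Z)))))))
  step 30: S(S(S(S(S(S(add(add(add(SSSZ, mul(Z, SSSZ)), mul(Z, mul(SZ, SSSZ))), Z)))))))
  step 31: S(S(S(S(S(S(add(add(S(add(SSZ, mul(Z, SSSZ))), mul(Z, mul(SZ, SSSZ))), Z)))))))
  step 32: S(S(S(S(S(S(add(S(add(add(SSZ, mul(Z, SSSZ)), mul(Z, mul(SZ, SSSZ)))), Z)))))))
  step 33: S(S(S(S(S(S(S(add(add(add(SSZ, mul(Z, SSSZ)), mul(Z, mul(SZ, SSSZ))), Z))))))))
  step 34: S(S(S(S(S(S(S(add(add(S(add(SZ, mul(Z, SSSZ))), mul(Z, mul(SZ, SSSZ))), Z))))))))
  step 35: S(S(S(S(S(S(S(add(S(add(add(SZ, mul(Z, SSSZ)), mul(Z, mul(SZ, SSSZ)))), Z))))))))
  step 36: S(S(S(S(S(S(S(S(add(add(add(SZ, mul(Z, SSSZ)), mul(Z, mul(SZ, SSSZ))), Z)))))))))
  step 37: S(S(S(S(S(S(S(S(add(add(S(add(Z, mul(Z, SSSZ))), mul(Z, mul(SZ, SSSZ))), Z)))))))))
  step 38: S(S(S(S(S(S(S(S(add(S(add(add(Z, mul(Z, SSSZ)), mul(Z, mul(SZ, SSSZ)))), Z)))))))))
  step 39: S(S(S(S(S(S(S(S(S(add(add(add(Z, mul(Z, SSSZ)), mul(Z, mul(SZ, SSSZ))), Z))))))))))
  step 40: S(S(S(S(S(S(S(S(S(add(add(mul(Z, SSSZ), mul(Z, mul(SZ, SSSZ))), Z))))))))))
  step 41: S(S(S(S(S(S(S(S(S(add(add(Z, mul(Z, mul(SZ, SSSZ))), Z))))))))))
  step 42: S(S(S(S(S(S(S(S(S(add(mul(Z, mul(SZ, SSSZ)), Z))))))))))
  step 43: S(S(S(S(S(S(S(S(S(add(Z, Z))))))))))
  step 44: S^9(Z)

Answer: SAME — A ⇓ S^9(Z), B ⇓ S^9(Z)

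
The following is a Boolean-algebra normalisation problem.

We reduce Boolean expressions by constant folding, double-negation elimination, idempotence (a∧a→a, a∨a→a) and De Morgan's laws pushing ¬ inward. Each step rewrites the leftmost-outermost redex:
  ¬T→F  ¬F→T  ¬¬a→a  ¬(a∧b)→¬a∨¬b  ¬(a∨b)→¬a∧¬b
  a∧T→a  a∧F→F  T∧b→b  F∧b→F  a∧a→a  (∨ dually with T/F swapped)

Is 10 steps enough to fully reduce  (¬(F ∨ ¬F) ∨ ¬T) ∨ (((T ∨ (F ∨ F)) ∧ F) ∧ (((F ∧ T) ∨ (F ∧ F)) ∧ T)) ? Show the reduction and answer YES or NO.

Answer: YES — reaches normal form F in 9 ≤ 10 steps

Working:
  start: (¬(F ∨ ¬F) ∨ ¬T) ∨ (((T ∨ (F ∨ F)) ∧ F) ∧ (((F ∧ T) ∨ (F ∧ F)) ∧ T))
  step 1: ((¬F ∧ ¬¬F) ∨ ¬T) ∨ (((T ∨ (F ∨ F)) ∧ F) ∧ (((F ∧ T) ∨ (F ∧ F)) ∧ T))
  step 2: ((T ∧ ¬¬F) ∨ ¬T) ∨ (((T ∨ (F ∨ F)) ∧ F) ∧ (((F ∧ T) ∨ (F ∧ F)) ∧ T))
  step 3: (¬¬F ∨ ¬T) ∨ (((T ∨ (F ∨ F)) ∧ F) ∧ (((F ∧ T) ∨ (F ∧ F)) ∧ T))
  step 4: (F ∨ ¬T) ∨ (((T ∨ (F ∨ F)) ∧ F) ∧ (((F ∧ T) ∨ (F ∧ F)) ∧ T))
  step 5: ¬T ∨ (((T ∨ (F ∨ F)) ∧ F) ∧ (((F ∧ T) ∨ (F ∧ F)) ∧ T))
  step 6: F ∨ (((T ∨ (F ∨ F)) ∧ F) ∧ (((F ∧ T) ∨ (F ∧ F)) ∧ T))
  step 7: ((T ∨ (F ∨ F)) ∧ F) ∧ (((F ∧ T) ∨ (F ∧ F)) ∧ T)
  step 8: F ∧ (((F ∧ T) ∨ (F ∧ F)) ∧ T)
  step 9: F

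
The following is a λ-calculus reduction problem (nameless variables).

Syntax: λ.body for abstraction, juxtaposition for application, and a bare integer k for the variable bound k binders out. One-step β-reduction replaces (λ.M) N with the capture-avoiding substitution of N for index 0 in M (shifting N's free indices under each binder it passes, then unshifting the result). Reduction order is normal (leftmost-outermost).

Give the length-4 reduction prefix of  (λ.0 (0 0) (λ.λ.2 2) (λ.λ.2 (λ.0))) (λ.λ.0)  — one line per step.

Answer: after 4 steps: λ.(λ.λ.0) (λ.λ.0)

Derivation:
  start: (λ.0 (0 0) (λ.λ.2 2) (λ.λ.2 (λ.0))) (λ.λ.0)
  step 1: (λ.λ.0) ((λ.λ.0) (λ.λ.0)) (λ.λ.(λ.λ.0) (λ.λ.0)) (λ.λ.(λ.λ.0) (λ.0))
  step 2: (λ.0) (λ.λ.(λ.λ.0) (λ.λ.0)) (λ.λ.(λ.λ.0) (λ.0))
  step 3: (λ.λ.(λ.λ.0) (λ.λ.0)) (λ.λ.(λ.λ.0) (λ.0))
  step 4: λ.(λ.λ.0) (λ.λ.0)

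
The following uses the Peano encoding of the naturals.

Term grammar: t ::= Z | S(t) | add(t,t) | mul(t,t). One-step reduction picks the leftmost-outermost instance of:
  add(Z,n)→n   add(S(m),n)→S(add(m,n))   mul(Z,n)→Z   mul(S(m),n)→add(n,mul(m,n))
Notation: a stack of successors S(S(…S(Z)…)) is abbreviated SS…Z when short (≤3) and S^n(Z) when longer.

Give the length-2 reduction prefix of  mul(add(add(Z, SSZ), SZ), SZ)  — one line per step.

Answer: after 2 steps: mul(S(add(SZ, SZ)), SZ)

Working:
  start: mul(add(add(Z, SSZ), SZ), SZ)
  [1] mul(add(SSZ, SZ), SZ)
  [2] mul(S(add(SZ, SZ)), SZ)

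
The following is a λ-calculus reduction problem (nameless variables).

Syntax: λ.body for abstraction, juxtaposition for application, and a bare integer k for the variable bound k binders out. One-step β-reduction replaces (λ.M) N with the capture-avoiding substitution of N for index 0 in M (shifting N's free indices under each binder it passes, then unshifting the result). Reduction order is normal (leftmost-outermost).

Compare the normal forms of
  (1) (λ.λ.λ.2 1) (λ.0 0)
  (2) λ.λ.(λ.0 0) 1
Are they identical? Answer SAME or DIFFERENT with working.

Answer: SAME — A ⇓ λ.λ.1 1, B ⇓ λ.λ.1 1

Reduction:
Term A:
  start: (λ.λ.λ.2 1) (λ.0 0)
  →1  λ.λ.(λ.0 0) 1
  →2  λ.λ.1 1

Term B:
  start: λ.λ.(λ.0 0) 1
  →1  λ.λ.1 1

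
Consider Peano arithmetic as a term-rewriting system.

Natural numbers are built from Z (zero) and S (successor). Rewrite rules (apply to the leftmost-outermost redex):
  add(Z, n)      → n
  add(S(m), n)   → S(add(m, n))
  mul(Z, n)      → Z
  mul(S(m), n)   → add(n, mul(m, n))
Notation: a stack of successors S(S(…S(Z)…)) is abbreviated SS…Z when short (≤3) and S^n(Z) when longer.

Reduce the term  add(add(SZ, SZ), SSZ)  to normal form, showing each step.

Answer: normal form = S^4(Z)  (in 5 steps)

Derivation:
  start: add(add(SZ, SZ), SSZ)
  [1] add(S(add(Z, SZ)), SSZ)
  [2] S(add(add(Z, SZ), SSZ))
  [3] S(add(SZ, SSZ))
  [4] S(S(add(Z, SSZ)))
  [5] S^4(Z)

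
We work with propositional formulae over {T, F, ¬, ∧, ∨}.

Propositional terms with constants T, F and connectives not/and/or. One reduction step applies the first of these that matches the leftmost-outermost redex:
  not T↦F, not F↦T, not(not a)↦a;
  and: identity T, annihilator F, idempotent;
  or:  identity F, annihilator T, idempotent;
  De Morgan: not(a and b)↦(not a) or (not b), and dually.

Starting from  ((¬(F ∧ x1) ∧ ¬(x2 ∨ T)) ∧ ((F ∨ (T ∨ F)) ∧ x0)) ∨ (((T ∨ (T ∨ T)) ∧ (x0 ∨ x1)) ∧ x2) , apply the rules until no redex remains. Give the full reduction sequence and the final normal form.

  start: ((¬(F ∧ x1) ∧ ¬(x2 ∨ T)) ∧ ((F ∨ (T ∨ F)) ∧ x0)) ∨ (((T ∨ (T ∨ T)) ∧ (x0 ∨ x1)) ∧ x2)
  [1] (((¬F ∨ ¬x1) ∧ ¬(x2 ∨ T)) ∧ ((F ∨ (T ∨ F)) ∧ x0)) ∨ (((T ∨ (T ∨ T)) ∧ (x0 ∨ x1)) ∧ x2)
  [2] (((T ∨ ¬x1) ∧ ¬(x2 ∨ T)) ∧ ((F ∨ (T ∨ F)) ∧ x0)) ∨ (((T ∨ (T ∨ T)) ∧ (x0 ∨ x1)) ∧ x2)
  [3] ((T ∧ ¬(x2 ∨ T)) ∧ ((F ∨ (T ∨ F)) ∧ x0)) ∨ (((T ∨ (T ∨ T)) ∧ (x0 ∨ x1)) ∧ x2)
  [4] (¬(x2 ∨ T) ∧ ((F ∨ (T ∨ F)) ∧ x0)) ∨ (((T ∨ (T ∨ T)) ∧ (x0 ∨ x1)) ∧ x2)
  [5] ((¬x2 ∧ ¬T) ∧ ((F ∨ (T ∨ F)) ∧ x0)) ∨ (((T ∨ (T ∨ T)) ∧ (x0 ∨ x1)) ∧ x2)
  [6] ((¬x2 ∧ F) ∧ ((F ∨ (T ∨ F)) ∧ x0)) ∨ (((T ∨ (T ∨ T)) ∧ (x0 ∨ x1)) ∧ x2)
  [7] (F ∧ ((F ∨ (T ∨ F)) ∧ x0)) ∨ (((T ∨ (T ∨ T)) ∧ (x0 ∨ x1)) ∧ x2)
  [8] F ∨ (((T ∨ (T ∨ T)) ∧ (x0 ∨ x1)) ∧ x2)
  [9] ((T ∨ (T ∨ T)) ∧ (x0 ∨ x1)) ∧ x2
  [10] (T ∧ (x0 ∨ x1)) ∧ x2
  [11] (x0 ∨ x1) ∧ x2

Answer: normal form = (x0 ∨ x1) ∧ x2  (in 11 steps)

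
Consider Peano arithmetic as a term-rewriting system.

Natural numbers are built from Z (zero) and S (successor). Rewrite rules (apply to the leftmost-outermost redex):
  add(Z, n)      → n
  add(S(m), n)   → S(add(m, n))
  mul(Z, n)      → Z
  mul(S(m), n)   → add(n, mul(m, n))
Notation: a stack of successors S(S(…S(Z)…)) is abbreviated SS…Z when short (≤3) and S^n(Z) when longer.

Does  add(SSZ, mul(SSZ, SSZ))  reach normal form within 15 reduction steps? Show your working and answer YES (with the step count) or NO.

  start: add(SSZ, mul(SSZ, SSZ))
  [1] S(add(SZ, mul(SSZ, SSZ)))
  [2] S(S(add(Z, mul(SSZ, SSZ))))
  [3] S(S(mul(SSZ, SSZ)))
  [4] S(S(add(SSZ, mul(SZ, SSZ))))
  [5] S(S(S(add(SZ, mul(SZ, SSZ)))))
  [6] S(S(S(S(add(Z, mul(SZ, SSZ))))))
  [7] S(S(S(S(mul(SZ, SSZ)))))
  [8] S(S(S(S(add(SSZ, mul(Z, SSZ))))))
  [9] S(S(S(S(S(add(SZ, mul(Z, SSZ)))))))
  [10] S(S(S(S(S(S(add(Z, mul(Z, SSZ))))))))
  [11] S(S(S(S(S(S(mul(Z, SSZ)))))))
  [12] S^6(Z)

Answer: YES — reaches normal form S^6(Z) in 12 ≤ 15 steps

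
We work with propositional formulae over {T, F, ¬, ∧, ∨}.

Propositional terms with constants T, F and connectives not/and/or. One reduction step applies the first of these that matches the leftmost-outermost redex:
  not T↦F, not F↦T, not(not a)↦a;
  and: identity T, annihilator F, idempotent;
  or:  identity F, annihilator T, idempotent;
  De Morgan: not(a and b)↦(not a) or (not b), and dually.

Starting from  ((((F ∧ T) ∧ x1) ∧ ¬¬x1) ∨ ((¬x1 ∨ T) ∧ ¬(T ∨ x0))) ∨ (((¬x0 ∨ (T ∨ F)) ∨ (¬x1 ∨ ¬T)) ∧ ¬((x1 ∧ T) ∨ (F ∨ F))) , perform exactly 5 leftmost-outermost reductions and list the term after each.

Answer: after 5 steps: (T ∧ ¬(T ∨ x0)) ∨ (((¬x0 ∨ (T ∨ F)) ∨ (¬x1 ∨ ¬T)) ∧ ¬((x1 ∧ T) ∨ (F ∨ F)))

Working:
  start: ((((F ∧ T) ∧ x1) ∧ ¬¬x1) ∨ ((¬x1 ∨ T) ∧ ¬(T ∨ x0))) ∨ (((¬x0 ∨ (T ∨ F)) ∨ (¬x1 ∨ ¬T)) ∧ ¬((x1 ∧ T) ∨ (F ∨ F)))
  →1  (((F ∧ x1) ∧ ¬¬x1) ∨ ((¬x1 ∨ T) ∧ ¬(T ∨ x0))) ∨ (((¬x0 ∨ (T ∨ F)) ∨ (¬x1 ∨ ¬T)) ∧ ¬((x1 ∧ T) ∨ (F ∨ F)))
  →2  ((F ∧ ¬¬x1) ∨ ((¬x1 ∨ T) ∧ ¬(T ∨ x0))) ∨ (((¬x0 ∨ (T ∨ F)) ∨ (¬x1 ∨ ¬T)) ∧ ¬((x1 ∧ T) ∨ (F ∨ F)))
  →3  (F ∨ ((¬x1 ∨ T) ∧ ¬(T ∨ x0))) ∨ (((¬x0 ∨ (T ∨ F)) ∨ (¬x1 ∨ ¬T)) ∧ ¬((x1 ∧ T) ∨ (F ∨ F)))
  →4  ((¬x1 ∨ T) ∧ ¬(T ∨ x0)) ∨ (((¬x0 ∨ (T ∨ F)) ∨ (¬x1 ∨ ¬T)) ∧ ¬((x1 ∧ T) ∨ (F ∨ F)))
  →5  (T ∧ ¬(T ∨ x0)) ∨ (((¬x0 ∨ (T ∨ F)) ∨ (¬x1 ∨ ¬T)) ∧ ¬((x1 ∧ T) ∨ (F ∨ F)))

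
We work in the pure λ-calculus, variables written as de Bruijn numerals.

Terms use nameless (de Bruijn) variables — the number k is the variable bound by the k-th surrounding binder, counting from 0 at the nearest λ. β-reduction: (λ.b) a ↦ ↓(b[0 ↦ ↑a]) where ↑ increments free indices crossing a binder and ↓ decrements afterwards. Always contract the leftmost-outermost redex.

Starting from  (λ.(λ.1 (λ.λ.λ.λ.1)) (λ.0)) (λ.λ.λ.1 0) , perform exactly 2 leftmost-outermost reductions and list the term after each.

  start: (λ.(λ.1 (λ.λ.λ.λ.1)) (λ.0)) (λ.λ.λ.1 0)
  step 1: (λ.(λ.λ.λ.1 0) (λ.λ.λ.λ.1)) (λ.0)
  step 2: (λ.λ.λ.1 0) (λ.λ.λ.λ.1)

Answer: after 2 steps: (λ.λ.λ.1 0) (λ.λ.λ.λ.1)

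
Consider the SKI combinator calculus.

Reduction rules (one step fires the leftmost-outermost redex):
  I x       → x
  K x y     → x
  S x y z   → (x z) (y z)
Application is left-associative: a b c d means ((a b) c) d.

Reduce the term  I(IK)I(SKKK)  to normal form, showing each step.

  start: I(IK)I(SKKK)
  step 1: IKI(SKKK)
  step 2: KI(SKKK)
  step 3: I

Answer: normal form = I  (in 3 steps)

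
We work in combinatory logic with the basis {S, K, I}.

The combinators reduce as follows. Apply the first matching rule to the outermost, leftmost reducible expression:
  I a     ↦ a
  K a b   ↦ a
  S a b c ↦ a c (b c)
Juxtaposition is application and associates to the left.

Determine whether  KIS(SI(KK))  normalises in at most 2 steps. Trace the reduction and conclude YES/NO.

  start: KIS(SI(KK))
  step 1: I(SI(KK))
  step 2: SI(KK)

Answer: YES — reaches normal form SI(KK) in 2 ≤ 2 steps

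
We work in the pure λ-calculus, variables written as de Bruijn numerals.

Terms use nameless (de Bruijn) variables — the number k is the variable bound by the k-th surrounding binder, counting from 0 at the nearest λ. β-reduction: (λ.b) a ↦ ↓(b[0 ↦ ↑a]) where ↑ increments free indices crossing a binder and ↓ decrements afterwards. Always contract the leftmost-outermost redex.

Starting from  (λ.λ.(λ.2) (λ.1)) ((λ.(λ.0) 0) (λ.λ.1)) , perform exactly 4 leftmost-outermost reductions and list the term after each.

  start: (λ.λ.(λ.2) (λ.1)) ((λ.(λ.0) 0) (λ.λ.1))
  [1] λ.(λ.(λ.(λ.0) 0) (λ.λ.1)) (λ.1)
  [2] λ.(λ.(λ.0) 0) (λ.λ.1)
  [3] λ.(λ.0) (λ.λ.1)
  [4] λ.λ.λ.1

Answer: after 4 steps: λ.λ.λ.1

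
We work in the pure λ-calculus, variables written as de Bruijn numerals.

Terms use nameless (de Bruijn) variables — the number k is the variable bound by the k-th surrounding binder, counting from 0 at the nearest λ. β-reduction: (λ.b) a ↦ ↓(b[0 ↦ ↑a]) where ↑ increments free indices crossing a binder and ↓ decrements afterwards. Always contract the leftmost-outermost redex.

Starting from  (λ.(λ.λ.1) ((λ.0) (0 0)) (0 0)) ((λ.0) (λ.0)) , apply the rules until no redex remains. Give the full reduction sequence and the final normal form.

  start: (λ.(λ.λ.1) ((λ.0) (0 0)) (0 0)) ((λ.0) (λ.0))
  →1  (λ.λ.1) ((λ.0) ((λ.0) (λ.0) ((λ.0) (λ.0)))) ((λ.0) (λ.0) ((λ.0) (λ.0)))
  →2  (λ.(λ.0) ((λ.0) (λ.0) ((λ.0) (λ.0)))) ((λ.0) (λ.0) ((λ.0) (λ.0)))
  →3  (λ.0) ((λ.0) (λ.0) ((λ.0) (λ.0)))
  →4  (λ.0) (λ.0) ((λ.0) (λ.0))
  →5  (λ.0) ((λ.0) (λ.0))
  →6  (λ.0) (λ.0)
  →7  λ.0

Answer: normal form = λ.0  (in 7 steps)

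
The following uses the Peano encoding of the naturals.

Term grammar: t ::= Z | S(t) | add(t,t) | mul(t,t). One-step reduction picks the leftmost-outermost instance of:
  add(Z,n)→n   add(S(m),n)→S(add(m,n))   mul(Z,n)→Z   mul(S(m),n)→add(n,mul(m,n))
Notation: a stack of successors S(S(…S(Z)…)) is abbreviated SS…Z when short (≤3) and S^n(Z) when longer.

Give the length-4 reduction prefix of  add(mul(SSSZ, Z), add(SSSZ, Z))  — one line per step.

  start: add(mul(SSSZ, Z), add(SSSZ, Z))
  [1] add(add(Z, mul(SSZ, Z)), add(SSSZ, Z))
  [2] add(mul(SSZ, Z), add(SSSZ, Z))
  [3] add(add(Z, mul(SZ, Z)), add(SSSZ, Z))
  [4] add(mul(SZ, Z), add(SSSZ, Z))

Answer: after 4 steps: add(mul(SZ, Z), add(SSSZ, Z))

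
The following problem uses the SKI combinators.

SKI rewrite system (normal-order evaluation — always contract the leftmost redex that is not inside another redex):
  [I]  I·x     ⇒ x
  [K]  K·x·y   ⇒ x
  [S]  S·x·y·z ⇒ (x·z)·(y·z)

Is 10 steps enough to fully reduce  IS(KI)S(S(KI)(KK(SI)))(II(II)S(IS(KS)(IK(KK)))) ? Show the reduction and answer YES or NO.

Answer: NO — after 10 steps the term is S(S(KI)K)(S(S(KS)(IK(KK)))), not yet normal

Derivation:
  start: IS(KI)S(S(KI)(KK(SI)))(II(II)S(IS(KS)(IK(KK))))
  [1] S(KI)S(S(KI)(KK(SI)))(II(II)S(IS(KS)(IK(KK))))
  [2] KI(S(KI)(KK(SI)))(S(S(KI)(KK(SI))))(II(II)S(IS(KS)(IK(KK))))
  [3] I(S(S(KI)(KK(SI))))(II(II)S(IS(KS)(IK(KK))))
  [4] S(S(KI)(KK(SI)))(II(II)S(IS(KS)(IK(KK))))
  [5] S(S(KI)K)(II(II)S(IS(KS)(IK(KK))))
  [6] S(S(KI)K)(I(II)S(IS(KS)(IK(KK))))
  [7] S(S(KI)K)(IIS(IS(KS)(IK(KK))))
  [8] S(S(KI)K)(IS(IS(KS)(IK(KK))))
  [9] S(S(KI)K)(S(IS(KS)(IK(KK))))
  [10] S(S(KI)K)(S(S(KS)(IK(KK))))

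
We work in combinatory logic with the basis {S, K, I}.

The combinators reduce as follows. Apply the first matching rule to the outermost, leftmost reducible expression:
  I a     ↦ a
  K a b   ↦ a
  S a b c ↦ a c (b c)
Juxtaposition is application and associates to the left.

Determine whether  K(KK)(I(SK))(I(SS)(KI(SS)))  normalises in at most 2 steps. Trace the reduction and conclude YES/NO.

  start: K(KK)(I(SK))(I(SS)(KI(SS)))
  [1] KK(I(SS)(KI(SS)))
  [2] K

Answer: YES — reaches normal form K in 2 ≤ 2 steps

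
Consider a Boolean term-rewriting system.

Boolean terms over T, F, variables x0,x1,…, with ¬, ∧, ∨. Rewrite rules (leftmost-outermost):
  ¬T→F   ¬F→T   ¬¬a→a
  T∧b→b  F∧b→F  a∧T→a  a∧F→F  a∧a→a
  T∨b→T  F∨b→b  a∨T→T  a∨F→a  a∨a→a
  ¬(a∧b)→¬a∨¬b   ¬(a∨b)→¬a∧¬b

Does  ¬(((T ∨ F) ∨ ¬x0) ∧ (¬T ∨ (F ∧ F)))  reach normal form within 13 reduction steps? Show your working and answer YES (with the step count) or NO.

Answer: YES — reaches normal form T in 13 ≤ 13 steps

Working:
  start: ¬(((T ∨ F) ∨ ¬x0) ∧ (¬T ∨ (F ∧ F)))
  step 1: ¬((T ∨ F) ∨ ¬x0) ∨ ¬(¬T ∨ (F ∧ F))
  step 2: (¬(T ∨ F) ∧ ¬¬x0) ∨ ¬(¬T ∨ (F ∧ F))
  step 3: ((¬T ∧ ¬F) ∧ ¬¬x0) ∨ ¬(¬T ∨ (F ∧ F))
  step 4: ((F ∧ ¬F) ∧ ¬¬x0) ∨ ¬(¬T ∨ (F ∧ F))
  step 5: (F ∧ ¬¬x0) ∨ ¬(¬T ∨ (F ∧ F))
  step 6: F ∨ ¬(¬T ∨ (F ∧ F))
  step 7: ¬(¬T ∨ (F ∧ F))
  step 8: ¬¬T ∧ ¬(F ∧ F)
  step 9: T ∧ ¬(F ∧ F)
  step 10: ¬(F ∧ F)
  step 11: ¬F ∨ ¬F
  step 12: ¬F
  step 13: T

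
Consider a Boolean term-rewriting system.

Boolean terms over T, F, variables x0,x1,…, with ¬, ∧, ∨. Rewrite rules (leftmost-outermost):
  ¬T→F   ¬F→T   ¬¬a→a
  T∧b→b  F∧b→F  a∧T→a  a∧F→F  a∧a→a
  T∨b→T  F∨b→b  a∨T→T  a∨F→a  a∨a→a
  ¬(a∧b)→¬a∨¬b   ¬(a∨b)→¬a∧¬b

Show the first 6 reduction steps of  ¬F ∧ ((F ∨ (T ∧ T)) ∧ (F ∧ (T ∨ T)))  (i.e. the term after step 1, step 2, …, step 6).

Answer: after 6 steps: F

Derivation:
  start: ¬F ∧ ((F ∨ (T ∧ T)) ∧ (F ∧ (T ∨ T)))
  →1  T ∧ ((F ∨ (T ∧ T)) ∧ (F ∧ (T ∨ T)))
  →2  (F ∨ (T ∧ T)) ∧ (F ∧ (T ∨ T))
  →3  (T ∧ T) ∧ (F ∧ (T ∨ T))
  →4  T ∧ (F ∧ (T ∨ T))
  →5  F ∧ (T ∨ T)
  →6  F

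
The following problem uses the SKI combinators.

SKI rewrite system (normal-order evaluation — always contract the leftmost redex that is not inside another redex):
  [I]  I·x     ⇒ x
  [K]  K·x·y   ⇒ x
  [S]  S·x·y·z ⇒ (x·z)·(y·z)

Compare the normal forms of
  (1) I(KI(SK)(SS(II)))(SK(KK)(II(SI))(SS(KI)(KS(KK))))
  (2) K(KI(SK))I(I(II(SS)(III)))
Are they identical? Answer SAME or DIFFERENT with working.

Answer: DIFFERENT — A ⇓ S(SI(SSI))(SI(SSI)), B ⇓ SSI

Derivation:
Term A:
  start: I(KI(SK)(SS(II)))(SK(KK)(II(SI))(SS(KI)(KS(KK))))
  step 1: KI(SK)(SS(II))(SK(KK)(II(SI))(SS(KI)(KS(KK))))
  step 2: I(SS(II))(SK(KK)(II(SI))(SS(KI)(KS(KK))))
  step 3: SS(II)(SK(KK)(II(SI))(SS(KI)(KS(KK))))
  step 4: S(SK(KK)(II(SI))(SS(KI)(KS(KK))))(II(SK(KK)(II(SI))(SS(KI)(KS(KK)))))
  step 5: S(K(II(SI))(KK(II(SI)))(SS(KI)(KS(KK))))(II(SK(KK)(II(SI))(SS(KI)(KS(KK)))))
  step 6: S(II(SI)(SS(KI)(KS(KK))))(II(SK(KK)(II(SI))(SS(KI)(KS(KK)))))
  step 7: S(I(SI)(SS(KI)(KS(KK))))(II(SK(KK)(II(SI))(SS(KI)(KS(KK)))))
  step 8: S(SI(SS(KI)(KS(KK))))(II(SK(KK)(II(SI))(SS(KI)(KS(KK)))))
  step 9: S(SI(S(KS(KK))(KI(KS(KK)))))(II(SK(KK)(II(SI))(SS(KI)(KS(KK)))))
  step 10: S(SI(SS(KI(KS(KK)))))(II(SK(KK)(II(SI))(SS(KI)(KS(KK)))))
  step 11: S(SI(SSI))(II(SK(KK)(II(SI))(SS(KI)(KS(KK)))))
  step 12: S(SI(SSI))(I(SK(KK)(II(SI))(SS(KI)(KS(KK)))))
  step 13: S(SI(SSI))(SK(KK)(II(SI))(SS(KI)(KS(KK))))
  step 14: S(SI(SSI))(K(II(SI))(KK(II(SI)))(SS(KI)(KS(KK))))
  step 15: S(SI(SSI))(II(SI)(SS(KI)(KS(KK))))
  step 16: S(SI(SSI))(I(SI)(SS(KI)(KS(KK))))
  step 17: S(SI(SSI))(SI(SS(KI)(KS(KK))))
  step 18: S(SI(SSI))(SI(S(KS(KK))(KI(KS(KK)))))
  step 19: S(SI(SSI))(SI(SS(KI(KS(KK)))))
  step 20: S(SI(SSI))(SI(SSI))

Term B:
  start: K(KI(SK))I(I(II(SS)(III)))
  step 1: KI(SK)(I(II(SS)(III)))
  step 2: I(I(II(SS)(III)))
  step 3: I(II(SS)(III))
  step 4: II(SS)(III)
  step 5: I(SS)(III)
  step 6: SS(III)
  step 7: SS(II)
  step 8: SSI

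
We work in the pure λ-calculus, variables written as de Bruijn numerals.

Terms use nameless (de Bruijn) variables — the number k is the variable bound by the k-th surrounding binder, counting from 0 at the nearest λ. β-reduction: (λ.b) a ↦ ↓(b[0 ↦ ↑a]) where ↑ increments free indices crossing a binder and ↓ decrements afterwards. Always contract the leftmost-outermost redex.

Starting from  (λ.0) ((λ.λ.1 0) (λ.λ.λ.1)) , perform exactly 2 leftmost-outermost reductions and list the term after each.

  start: (λ.0) ((λ.λ.1 0) (λ.λ.λ.1))
  →1  (λ.λ.1 0) (λ.λ.λ.1)
  →2  λ.(λ.λ.λ.1) 0

Answer: after 2 steps: λ.(λ.λ.λ.1) 0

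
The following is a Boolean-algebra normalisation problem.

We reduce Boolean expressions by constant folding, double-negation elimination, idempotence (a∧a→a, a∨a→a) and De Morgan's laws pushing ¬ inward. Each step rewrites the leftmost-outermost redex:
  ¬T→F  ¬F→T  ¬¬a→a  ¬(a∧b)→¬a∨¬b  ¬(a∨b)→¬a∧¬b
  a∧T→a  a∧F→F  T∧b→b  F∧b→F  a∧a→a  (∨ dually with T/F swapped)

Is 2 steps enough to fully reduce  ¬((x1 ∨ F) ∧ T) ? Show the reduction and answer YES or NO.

  start: ¬((x1 ∨ F) ∧ T)
  →1  ¬(x1 ∨ F) ∨ ¬T
  →2  (¬x1 ∧ ¬F) ∨ ¬T

Answer: NO — after 2 steps the term is (¬x1 ∧ ¬F) ∨ ¬T, not yet normal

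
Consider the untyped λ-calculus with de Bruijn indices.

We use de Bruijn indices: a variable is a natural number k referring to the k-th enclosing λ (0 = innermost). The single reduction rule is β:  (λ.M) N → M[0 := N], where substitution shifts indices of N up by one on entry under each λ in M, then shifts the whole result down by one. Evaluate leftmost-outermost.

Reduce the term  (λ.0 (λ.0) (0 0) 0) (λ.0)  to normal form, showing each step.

Answer: normal form = λ.0  (in 5 steps)

Derivation:
  start: (λ.0 (λ.0) (0 0) 0) (λ.0)
  step 1: (λ.0) (λ.0) ((λ.0) (λ.0)) (λ.0)
  step 2: (λ.0) ((λ.0) (λ.0)) (λ.0)
  step 3: (λ.0) (λ.0) (λ.0)
  step 4: (λ.0) (λ.0)
  step 5: λ.0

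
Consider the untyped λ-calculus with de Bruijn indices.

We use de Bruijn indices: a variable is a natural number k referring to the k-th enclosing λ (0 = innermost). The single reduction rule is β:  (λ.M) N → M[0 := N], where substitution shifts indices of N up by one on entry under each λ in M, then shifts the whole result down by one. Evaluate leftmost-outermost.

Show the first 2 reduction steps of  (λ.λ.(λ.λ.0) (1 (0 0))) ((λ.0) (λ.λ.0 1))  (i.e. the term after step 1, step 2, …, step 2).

  start: (λ.λ.(λ.λ.0) (1 (0 0))) ((λ.0) (λ.λ.0 1))
  →1  λ.(λ.λ.0) ((λ.0) (λ.λ.0 1) (0 0))
  →2  λ.λ.0

Answer: after 2 steps: λ.λ.0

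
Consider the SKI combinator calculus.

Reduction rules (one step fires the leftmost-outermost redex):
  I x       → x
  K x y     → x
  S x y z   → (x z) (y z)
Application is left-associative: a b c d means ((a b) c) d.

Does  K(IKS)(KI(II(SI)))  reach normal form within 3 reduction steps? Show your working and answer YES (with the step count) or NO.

Answer: YES — reaches normal form KS in 2 ≤ 3 steps

Reduction:
  start: K(IKS)(KI(II(SI)))
  →1  IKS
  →2  KS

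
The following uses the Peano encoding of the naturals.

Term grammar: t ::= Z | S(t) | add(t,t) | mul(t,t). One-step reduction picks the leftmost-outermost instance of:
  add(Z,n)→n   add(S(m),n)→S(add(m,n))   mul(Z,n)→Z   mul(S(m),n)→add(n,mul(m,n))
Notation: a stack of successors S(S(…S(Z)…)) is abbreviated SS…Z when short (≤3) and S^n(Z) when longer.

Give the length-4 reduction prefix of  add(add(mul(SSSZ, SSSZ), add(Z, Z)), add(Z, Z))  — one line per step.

  start: add(add(mul(SSSZ, SSSZ), add(Z, Z)), add(Z, Z))
  →1  add(add(add(SSSZ, mul(SSZ, SSSZ)), add(Z, Z)), add(Z, Z))
  →2  add(add(S(add(SSZ, mul(SSZ, SSSZ))), add(Z, Z)), add(Z, Z))
  →3  add(S(add(add(SSZ, mul(SSZ, SSSZ)), add(Z, Z))), add(Z, Z))
  →4  S(add(add(add(SSZ, mul(SSZ, SSSZ)), add(Z, Z)), add(Z, Z)))

Answer: after 4 steps: S(add(add(add(SSZ, mul(SSZ, SSSZ)), add(Z, Z)), add(Z, Z)))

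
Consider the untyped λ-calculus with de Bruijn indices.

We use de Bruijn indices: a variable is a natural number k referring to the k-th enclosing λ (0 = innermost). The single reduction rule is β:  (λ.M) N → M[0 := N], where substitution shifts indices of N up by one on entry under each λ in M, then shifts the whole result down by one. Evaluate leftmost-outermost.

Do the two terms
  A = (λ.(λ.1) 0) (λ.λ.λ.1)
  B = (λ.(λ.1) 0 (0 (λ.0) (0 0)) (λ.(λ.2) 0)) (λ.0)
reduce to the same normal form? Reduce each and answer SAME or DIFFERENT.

Term A:
  start: (λ.(λ.1) 0) (λ.λ.λ.1)
  [1] (λ.λ.λ.λ.1) (λ.λ.λ.1)
  [2] λ.λ.λ.1

Term B:
  start: (λ.(λ.1) 0 (0 (λ.0) (0 0)) (λ.(λ.2) 0)) (λ.0)
  [1] (λ.λ.0) (λ.0) ((λ.0) (λ.0) ((λ.0) (λ.0))) (λ.(λ.λ.0) 0)
  [2] (λ.0) ((λ.0) (λ.0) ((λ.0) (λ.0))) (λ.(λ.λ.0) 0)
  [3] (λ.0) (λ.0) ((λ.0) (λ.0)) (λ.(λ.λ.0) 0)
  [4] (λ.0) ((λ.0) (λ.0)) (λ.(λ.λ.0) 0)
  [5] (λ.0) (λ.0) (λ.(λ.λ.0) 0)
  [6] (λ.0) (λ.(λ.λ.0) 0)
  [7] λ.(λ.λ.0) 0
  [8] λ.λ.0

Answer: DIFFERENT — A ⇓ λ.λ.λ.1, B ⇓ λ.λ.0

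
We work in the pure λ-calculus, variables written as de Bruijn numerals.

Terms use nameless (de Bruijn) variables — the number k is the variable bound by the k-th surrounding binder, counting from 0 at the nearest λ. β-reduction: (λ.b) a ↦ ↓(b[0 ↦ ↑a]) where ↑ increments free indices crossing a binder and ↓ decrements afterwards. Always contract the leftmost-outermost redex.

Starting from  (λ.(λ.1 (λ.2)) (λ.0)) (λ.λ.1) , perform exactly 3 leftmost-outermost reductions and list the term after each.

Answer: after 3 steps: λ.λ.λ.λ.1

Reduction:
  start: (λ.(λ.1 (λ.2)) (λ.0)) (λ.λ.1)
  →1  (λ.(λ.λ.1) (λ.λ.λ.1)) (λ.0)
  →2  (λ.λ.1) (λ.λ.λ.1)
  →3  λ.λ.λ.λ.1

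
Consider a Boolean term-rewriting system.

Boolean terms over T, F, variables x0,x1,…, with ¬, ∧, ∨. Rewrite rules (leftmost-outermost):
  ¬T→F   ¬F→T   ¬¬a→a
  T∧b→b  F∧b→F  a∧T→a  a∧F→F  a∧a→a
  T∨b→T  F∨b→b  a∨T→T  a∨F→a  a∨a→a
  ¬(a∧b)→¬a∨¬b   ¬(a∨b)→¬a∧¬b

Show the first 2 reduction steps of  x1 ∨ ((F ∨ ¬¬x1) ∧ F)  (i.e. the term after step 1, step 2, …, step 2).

Answer: after 2 steps: x1

Reduction:
  start: x1 ∨ ((F ∨ ¬¬x1) ∧ F)
  step 1: x1 ∨ F
  step 2: x1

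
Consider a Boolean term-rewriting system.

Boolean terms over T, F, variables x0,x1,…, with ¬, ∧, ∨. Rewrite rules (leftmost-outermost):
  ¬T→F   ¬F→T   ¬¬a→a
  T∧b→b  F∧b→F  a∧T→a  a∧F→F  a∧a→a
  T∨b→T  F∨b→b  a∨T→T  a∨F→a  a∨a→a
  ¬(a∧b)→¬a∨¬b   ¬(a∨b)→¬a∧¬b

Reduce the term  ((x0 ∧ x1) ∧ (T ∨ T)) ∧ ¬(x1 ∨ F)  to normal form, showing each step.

Answer: normal form = (x0 ∧ x1) ∧ ¬x1  (in 5 steps)

Reduction:
  start: ((x0 ∧ x1) ∧ (T ∨ T)) ∧ ¬(x1 ∨ F)
  [1] ((x0 ∧ x1) ∧ T) ∧ ¬(x1 ∨ F)
  [2] (x0 ∧ x1) ∧ ¬(x1 ∨ F)
  [3] (x0 ∧ x1) ∧ (¬x1 ∧ ¬F)
  [4] (x0 ∧ x1) ∧ (¬x1 ∧ T)
  [5] (x0 ∧ x1) ∧ ¬x1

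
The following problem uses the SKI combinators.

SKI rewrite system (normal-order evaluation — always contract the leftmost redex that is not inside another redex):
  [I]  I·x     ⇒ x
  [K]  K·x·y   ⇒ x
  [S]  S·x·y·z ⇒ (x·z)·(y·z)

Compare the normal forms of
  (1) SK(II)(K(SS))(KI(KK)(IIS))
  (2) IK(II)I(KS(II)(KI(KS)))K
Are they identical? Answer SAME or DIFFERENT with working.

Term A:
  start: SK(II)(K(SS))(KI(KK)(IIS))
  →1  K(K(SS))(II(K(SS)))(KI(KK)(IIS))
  →2  K(SS)(KI(KK)(IIS))
  →3  SS

Term B:
  start: IK(II)I(KS(II)(KI(KS)))K
  →1  K(II)I(KS(II)(KI(KS)))K
  →2  II(KS(II)(KI(KS)))K
  →3  I(KS(II)(KI(KS)))K
  →4  KS(II)(KI(KS))K
  →5  S(KI(KS))K
  →6  SIK

Answer: DIFFERENT — A ⇓ SS, B ⇓ SIK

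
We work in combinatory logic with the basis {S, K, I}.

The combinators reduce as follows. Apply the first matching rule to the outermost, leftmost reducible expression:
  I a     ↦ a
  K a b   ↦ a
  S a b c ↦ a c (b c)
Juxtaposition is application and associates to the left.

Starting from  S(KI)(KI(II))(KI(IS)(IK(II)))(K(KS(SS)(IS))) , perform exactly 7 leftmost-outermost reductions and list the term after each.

  start: S(KI)(KI(II))(KI(IS)(IK(II)))(K(KS(SS)(IS)))
  →1  KI(KI(IS)(IK(II)))(KI(II)(KI(IS)(IK(II))))(K(KS(SS)(IS)))
  →2  I(KI(II)(KI(IS)(IK(II))))(K(KS(SS)(IS)))
  →3  KI(II)(KI(IS)(IK(II)))(K(KS(SS)(IS)))
  →4  I(KI(IS)(IK(II)))(K(KS(SS)(IS)))
  →5  KI(IS)(IK(II))(K(KS(SS)(IS)))
  →6  I(IK(II))(K(KS(SS)(IS)))
  →7  IK(II)(K(KS(SS)(IS)))

Answer: after 7 steps: IK(II)(K(KS(SS)(IS)))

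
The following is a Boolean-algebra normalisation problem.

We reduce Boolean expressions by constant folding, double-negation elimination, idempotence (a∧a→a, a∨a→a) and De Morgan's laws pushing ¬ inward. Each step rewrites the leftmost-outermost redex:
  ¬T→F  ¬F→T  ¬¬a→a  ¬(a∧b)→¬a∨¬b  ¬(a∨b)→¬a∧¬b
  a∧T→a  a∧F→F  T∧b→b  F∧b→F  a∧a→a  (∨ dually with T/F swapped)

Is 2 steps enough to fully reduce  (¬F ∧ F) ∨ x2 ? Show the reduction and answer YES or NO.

Answer: YES — reaches normal form x2 in 2 ≤ 2 steps

Reduction:
  start: (¬F ∧ F) ∨ x2
  [1] F ∨ x2
  [2] x2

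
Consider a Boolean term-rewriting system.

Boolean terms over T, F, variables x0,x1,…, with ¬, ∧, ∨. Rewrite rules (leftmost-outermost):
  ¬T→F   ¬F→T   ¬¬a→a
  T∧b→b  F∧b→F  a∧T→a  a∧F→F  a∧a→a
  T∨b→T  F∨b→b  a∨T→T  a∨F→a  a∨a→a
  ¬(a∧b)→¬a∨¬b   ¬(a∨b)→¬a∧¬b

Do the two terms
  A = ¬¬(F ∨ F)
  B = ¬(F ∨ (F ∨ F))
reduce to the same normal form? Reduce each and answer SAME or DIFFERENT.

Term A:
  start: ¬¬(F ∨ F)
  step 1: F ∨ F
  step 2: F

Term B:
  start: ¬(F ∨ (F ∨ F))
  step 1: ¬F ∧ ¬(F ∨ F)
  step 2: T ∧ ¬(F ∨ F)
  step 3: ¬(F ∨ F)
  step 4: ¬F ∧ ¬F
  step 5: ¬F
  step 6: T

Answer: DIFFERENT — A ⇓ F, B ⇓ T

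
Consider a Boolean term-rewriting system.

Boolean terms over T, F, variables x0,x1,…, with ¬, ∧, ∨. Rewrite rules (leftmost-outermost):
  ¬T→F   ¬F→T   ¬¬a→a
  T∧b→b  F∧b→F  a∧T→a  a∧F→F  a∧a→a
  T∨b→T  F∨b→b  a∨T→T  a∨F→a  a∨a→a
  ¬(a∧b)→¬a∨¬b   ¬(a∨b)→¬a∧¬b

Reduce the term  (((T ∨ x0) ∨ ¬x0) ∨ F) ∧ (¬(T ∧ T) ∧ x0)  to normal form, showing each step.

Answer: normal form = F  (in 8 steps)

Reduction:
  start: (((T ∨ x0) ∨ ¬x0) ∨ F) ∧ (¬(T ∧ T) ∧ x0)
  step 1: ((T ∨ x0) ∨ ¬x0) ∧ (¬(T ∧ T) ∧ x0)
  step 2: (T ∨ ¬x0) ∧ (¬(T ∧ T) ∧ x0)
  step 3: T ∧ (¬(T ∧ T) ∧ x0)
  step 4: ¬(T ∧ T) ∧ x0
  step 5: (¬T ∨ ¬T) ∧ x0
  step 6: ¬T ∧ x0
  step 7: F ∧ x0
  step 8: F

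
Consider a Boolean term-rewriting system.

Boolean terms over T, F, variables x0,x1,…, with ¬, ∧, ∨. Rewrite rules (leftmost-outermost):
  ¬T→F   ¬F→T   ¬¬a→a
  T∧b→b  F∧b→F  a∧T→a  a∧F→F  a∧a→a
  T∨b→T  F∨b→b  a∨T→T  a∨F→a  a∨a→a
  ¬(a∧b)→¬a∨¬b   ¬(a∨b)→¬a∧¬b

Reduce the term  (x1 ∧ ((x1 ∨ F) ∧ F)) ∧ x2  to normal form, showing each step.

Answer: normal form = F  (in 3 steps)

Derivation:
  start: (x1 ∧ ((x1 ∨ F) ∧ F)) ∧ x2
  [1] (x1 ∧ F) ∧ x2
  [2] F ∧ x2
  [3] F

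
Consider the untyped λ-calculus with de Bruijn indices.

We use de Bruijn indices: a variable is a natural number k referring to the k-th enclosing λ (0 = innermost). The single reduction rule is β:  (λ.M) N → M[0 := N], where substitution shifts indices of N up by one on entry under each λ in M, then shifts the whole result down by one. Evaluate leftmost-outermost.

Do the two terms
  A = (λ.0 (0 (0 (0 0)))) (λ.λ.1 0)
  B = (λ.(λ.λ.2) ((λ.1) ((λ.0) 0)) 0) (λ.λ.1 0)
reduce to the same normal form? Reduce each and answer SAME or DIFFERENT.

Term A:
  start: (λ.0 (0 (0 (0 0)))) (λ.λ.1 0)
  step 1: (λ.λ.1 0) ((λ.λ.1 0) ((λ.λ.1 0) ((λ.λ.1 0) (λ.λ.1 0))))
  step 2: λ.(λ.λ.1 0) ((λ.λ.1 0) ((λ.λ.1 0) (λ.λ.1 0))) 0
  step 3: λ.(λ.(λ.λ.1 0) ((λ.λ.1 0) (λ.λ.1 0)) 0) 0
  step 4: λ.(λ.λ.1 0) ((λ.λ.1 0) (λ.λ.1 0)) 0
  step 5: λ.(λ.(λ.λ.1 0) (λ.λ.1 0) 0) 0
  step 6: λ.(λ.λ.1 0) (λ.λ.1 0) 0
  step 7: λ.(λ.(λ.λ.1 0) 0) 0
  step 8: λ.(λ.λ.1 0) 0
  step 9: λ.λ.1 0

Term B:
  start: (λ.(λ.λ.2) ((λ.1) ((λ.0) 0)) 0) (λ.λ.1 0)
  step 1: (λ.λ.λ.λ.1 0) ((λ.λ.λ.1 0) ((λ.0) (λ.λ.1 0))) (λ.λ.1 0)
  step 2: (λ.λ.λ.1 0) (λ.λ.1 0)
  step 3: λ.λ.1 0

Answer: SAME — A ⇓ λ.λ.1 0, B ⇓ λ.λ.1 0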